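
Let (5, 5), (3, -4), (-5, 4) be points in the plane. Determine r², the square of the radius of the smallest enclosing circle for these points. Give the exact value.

Call the three points A, B, C in the order given.
Side lengths²: AB² = 85, AC² = 101, BC² = 128.
Since BC² = 128 < 101 + 85 = 186, the triangle is acute, so the smallest enclosing circle is the circumcircle.
Circumcentre = (7/22, 29/22), r² = 8585/242.

8585/242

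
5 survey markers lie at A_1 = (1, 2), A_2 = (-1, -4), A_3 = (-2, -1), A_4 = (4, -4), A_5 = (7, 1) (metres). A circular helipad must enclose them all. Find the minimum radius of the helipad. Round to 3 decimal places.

By Welzl's lemma the MEC is supported by two points (diametrically opposite) or three points (on a circumcircle).
The minimum enclosing circle is determined by three boundary points: A_2, A_3, A_5.
Their circumcentre is (159/58, -63/58) with r² = 37825/1682.
The farthest remaining point A_1 is at distance² 21121/1682 ≤ 37825/1682.
r = √(37825/1682) ≈ 4.742.

4.742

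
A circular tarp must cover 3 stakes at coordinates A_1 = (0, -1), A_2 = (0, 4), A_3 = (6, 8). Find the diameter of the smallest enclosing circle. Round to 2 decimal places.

10.82

Side lengths²: A_1A_2² = 25, A_1A_3² = 117, A_2A_3² = 52.
Since A_1A_3² = 117 ≥ 52 + 25 = 77, the angle opposite A_1A_3 is not acute, so the smallest enclosing circle has A_1A_3 as diameter.
Centre = midpoint of A_1A_3 = (3, 3.5), r² = 117/4 = 29.25.
Diameter = 2r = 2√(29.25) ≈ 10.82.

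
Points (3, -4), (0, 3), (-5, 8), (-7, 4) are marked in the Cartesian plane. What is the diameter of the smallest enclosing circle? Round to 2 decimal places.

14.42

By Welzl's lemma the MEC is supported by two points (diametrically opposite) or three points (on a circumcircle).
The farthest pair is (3, -4)–(-5, 8) with squared distance 208. The circle on this segment as diameter has centre (-1, 2) and r² = 208/4 = 52.
Check (0, 3): distance² to centre = 2 ≤ 52, so it lies inside.
All remaining points lie in this disk, and no smaller disk contains both endpoints, so this is the minimum enclosing circle.
Diameter = 2r = 2√52 ≈ 14.42.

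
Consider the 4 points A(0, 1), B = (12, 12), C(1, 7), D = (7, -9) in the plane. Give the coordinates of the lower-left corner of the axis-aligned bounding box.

(0, -9)

x-range [0, 12], y-range [-9, 12].
The lower-left corner is (0, -9).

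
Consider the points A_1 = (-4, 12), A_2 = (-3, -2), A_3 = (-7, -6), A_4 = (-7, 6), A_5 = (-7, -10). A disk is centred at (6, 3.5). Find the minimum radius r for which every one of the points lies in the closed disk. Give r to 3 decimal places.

18.742

The required radius is the distance from (6, 3.5) to the farthest point.
Squared distances: 172.25, 111.25, 259.25, 175.25, 351.25.
Maximum is 351.25, attained at A_5.
r = √(351.25) ≈ 18.742.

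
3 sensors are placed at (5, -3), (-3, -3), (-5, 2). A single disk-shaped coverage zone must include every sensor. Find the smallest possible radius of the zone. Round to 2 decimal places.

5.59

Call the three points A, B, C in the order given.
Side lengths²: AB² = 64, AC² = 125, BC² = 29.
Since AC² = 125 ≥ 64 + 29 = 93, the angle opposite AC is not acute, so the smallest enclosing circle has AC as diameter.
Centre = midpoint of AC = (0, -0.5), r² = 125/4 = 31.25.
r = √(31.25) ≈ 5.59.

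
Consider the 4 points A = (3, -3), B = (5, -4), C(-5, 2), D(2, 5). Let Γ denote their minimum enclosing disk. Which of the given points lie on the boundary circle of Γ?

The minimum enclosing circle is determined by three boundary points: B, C, D.
Their circumcentre is (0.25, -7/12) with r² = 2465/72.
The farthest remaining point A is at distance² 965/72 ≤ 2465/72.
The points at distance exactly r from the centre are B, C, D — 3 points.

B, C, D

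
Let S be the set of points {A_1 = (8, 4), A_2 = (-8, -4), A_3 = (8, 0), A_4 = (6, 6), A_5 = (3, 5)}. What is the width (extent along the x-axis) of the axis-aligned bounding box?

max x = 8, min x = -8, so width = 16.

16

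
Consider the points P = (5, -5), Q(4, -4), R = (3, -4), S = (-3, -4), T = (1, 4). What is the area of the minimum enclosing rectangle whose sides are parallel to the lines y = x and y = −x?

In coordinates u = x + y, v = x − y the rectangle is axis-aligned; the map (x,y)→(u,v) scales areas by 2.
u-values: 0, 0, -1, -7, 5; range = 5 − (-7) = 12.
v-values: 10, 8, 7, 1, -3; range = 10 − (-3) = 13.
Area = (12 × 13) / 2 = 78.

78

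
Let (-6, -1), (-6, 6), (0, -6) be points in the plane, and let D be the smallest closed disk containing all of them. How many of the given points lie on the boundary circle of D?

2

Call the three points A, B, C in the order given.
Side lengths²: AB² = 49, AC² = 61, BC² = 180.
Since BC² = 180 ≥ 61 + 49 = 110, the angle opposite BC is not acute, so the smallest enclosing circle has BC as diameter.
Centre = midpoint of BC = (-3, 0), r² = 180/4 = 45.
The points at distance exactly r from the centre are (-6, 6), (0, -6) — 2 points.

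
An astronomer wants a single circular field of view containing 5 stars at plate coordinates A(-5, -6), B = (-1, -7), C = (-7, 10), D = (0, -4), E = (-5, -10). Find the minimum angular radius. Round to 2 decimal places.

10.05

By Welzl's lemma the MEC is supported by two points (diametrically opposite) or three points (on a circumcircle).
The farthest pair is C–E with squared distance 404. The circle on this segment as diameter has centre (-6, 0) and r² = 404/4 = 101.
Check A: distance² to centre = 37 ≤ 101, so it lies inside.
All remaining points lie in this disk, and no smaller disk contains both endpoints, so this is the minimum enclosing circle.
r = √101 ≈ 10.05.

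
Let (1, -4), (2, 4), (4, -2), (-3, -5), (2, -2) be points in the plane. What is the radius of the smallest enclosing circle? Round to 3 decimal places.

5.148

The farthest pair is (2, 4)–(-3, -5) with squared distance 106. The circle on this segment as diameter has centre (-0.5, -0.5) and r² = 106/4 = 26.5.
Check (1, -4): distance² to centre = 14.5 ≤ 26.5, so it lies inside.
All remaining points lie in this disk, and no smaller disk contains both endpoints, so this is the minimum enclosing circle.
r = √(26.5) ≈ 5.148.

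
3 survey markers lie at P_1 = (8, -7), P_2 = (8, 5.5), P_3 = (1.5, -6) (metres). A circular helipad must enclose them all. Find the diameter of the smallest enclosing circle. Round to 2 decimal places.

Side lengths²: P_1P_2² = 156.25, P_1P_3² = 43.25, P_2P_3² = 174.5.
Since P_2P_3² = 174.5 < 156.25 + 43.25 = 199.5, the triangle is acute, so the smallest enclosing circle is the circumcircle.
Circumcentre = (293/52, -0.75), r² = 60377/1352.
Diameter = 2r = 2√(60377/1352) ≈ 13.37.

13.37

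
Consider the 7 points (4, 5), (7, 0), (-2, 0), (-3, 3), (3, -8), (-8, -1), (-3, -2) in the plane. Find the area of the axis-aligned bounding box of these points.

x ranges over [-8, 7], width 15.
y ranges over [-8, 5], height 13.
Area = 15 × 13 = 195.

195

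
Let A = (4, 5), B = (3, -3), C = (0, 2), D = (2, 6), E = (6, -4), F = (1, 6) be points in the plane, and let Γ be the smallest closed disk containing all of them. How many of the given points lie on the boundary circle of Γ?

2

The farthest pair is E–F with squared distance 125. The circle on this segment as diameter has centre (3.5, 1) and r² = 125/4 = 31.25.
Check A: distance² to centre = 16.25 ≤ 31.25, so it lies inside.
All remaining points lie in this disk, and no smaller disk contains both endpoints, so this is the minimum enclosing circle.
The points at distance exactly r from the centre are E, F — 2 points.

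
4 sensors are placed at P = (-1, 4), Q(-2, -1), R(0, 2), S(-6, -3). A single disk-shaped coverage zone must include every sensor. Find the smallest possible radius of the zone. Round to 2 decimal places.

A smallest enclosing disk is always determined by at most three of the input points on its boundary.
The farthest pair is P–S with squared distance 74. The circle on this segment as diameter has centre (-3.5, 0.5) and r² = 74/4 = 18.5.
Check Q: distance² to centre = 4.5 ≤ 18.5, so it lies inside.
All remaining points lie in this disk, and no smaller disk contains both endpoints, so this is the minimum enclosing circle.
r = √(18.5) ≈ 4.30.

4.30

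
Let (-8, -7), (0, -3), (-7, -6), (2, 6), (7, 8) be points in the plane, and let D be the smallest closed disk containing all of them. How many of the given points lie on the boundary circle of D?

The minimum enclosing circle of a finite set is fixed by two of the points (as a diameter) or three (as a circumcircle).
The farthest pair is (-8, -7)–(7, 8) with squared distance 450. The circle on this segment as diameter has centre (-0.5, 0.5) and r² = 450/4 = 112.5.
Check (0, -3): distance² to centre = 12.5 ≤ 112.5, so it lies inside.
All remaining points lie in this disk, and no smaller disk contains both endpoints, so this is the minimum enclosing circle.
The points at distance exactly r from the centre are (-8, -7), (7, 8) — 2 points.

2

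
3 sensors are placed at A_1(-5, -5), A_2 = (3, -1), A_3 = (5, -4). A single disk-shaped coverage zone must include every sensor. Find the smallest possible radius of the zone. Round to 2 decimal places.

5.02

Side lengths²: A_1A_2² = 80, A_1A_3² = 101, A_2A_3² = 13.
Since A_1A_3² = 101 ≥ 80 + 13 = 93, the angle opposite A_1A_3 is not acute, so the smallest enclosing circle has A_1A_3 as diameter.
Centre = midpoint of A_1A_3 = (0, -4.5), r² = 101/4 = 25.25.
r = √(25.25) ≈ 5.02.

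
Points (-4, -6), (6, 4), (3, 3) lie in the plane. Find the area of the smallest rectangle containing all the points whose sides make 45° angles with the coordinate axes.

In coordinates u = x + y, v = x − y the rectangle is axis-aligned; the map (x,y)→(u,v) scales areas by 2.
u-values: -10, 10, 6; range = 10 − (-10) = 20.
v-values: 2, 2, 0; range = 2 − 0 = 2.
Area = (20 × 2) / 2 = 20.

20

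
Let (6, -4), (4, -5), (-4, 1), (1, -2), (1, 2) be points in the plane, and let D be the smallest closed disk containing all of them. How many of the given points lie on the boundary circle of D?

The minimum enclosing circle of a finite set is fixed by two of the points (as a diameter) or three (as a circumcircle).
The farthest pair is (6, -4)–(-4, 1) with squared distance 125. The circle on this segment as diameter has centre (1, -1.5) and r² = 125/4 = 31.25.
Check (4, -5): distance² to centre = 21.25 ≤ 31.25, so it lies inside.
All remaining points lie in this disk, and no smaller disk contains both endpoints, so this is the minimum enclosing circle.
The points at distance exactly r from the centre are (6, -4), (-4, 1) — 2 points.

2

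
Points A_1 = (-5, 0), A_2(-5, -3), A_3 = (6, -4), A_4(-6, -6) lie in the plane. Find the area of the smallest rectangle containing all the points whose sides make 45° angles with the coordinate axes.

In coordinates u = x + y, v = x − y the rectangle is axis-aligned; the map (x,y)→(u,v) scales areas by 2.
u-values: -5, -8, 2, -12; range = 2 − (-12) = 14.
v-values: -5, -2, 10, 0; range = 10 − (-5) = 15.
Area = (14 × 15) / 2 = 105.

105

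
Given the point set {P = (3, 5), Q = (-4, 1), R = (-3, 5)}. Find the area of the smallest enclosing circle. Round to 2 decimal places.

Side lengths²: PQ² = 65, PR² = 36, QR² = 17.
Since PQ² = 65 ≥ 36 + 17 = 53, the angle opposite PQ is not acute, so the smallest enclosing circle has PQ as diameter.
Centre = midpoint of PQ = (-0.5, 3), r² = 65/4 = 16.25.
Area = π·r² = π·16.25 ≈ 51.05.

51.05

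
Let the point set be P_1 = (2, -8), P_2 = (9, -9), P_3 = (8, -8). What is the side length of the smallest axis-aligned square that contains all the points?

The bounding box has width 7 and height 1.
An axis-aligned square enclosing the set must have side ≥ max(width, height).
So the minimum side is max(7, 1) = 7.

7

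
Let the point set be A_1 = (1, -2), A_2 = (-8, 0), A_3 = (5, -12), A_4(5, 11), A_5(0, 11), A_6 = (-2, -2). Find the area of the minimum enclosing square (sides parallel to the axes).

529

The bounding box has width 13 and height 23.
An axis-aligned square enclosing the set must have side ≥ max(width, height).
So the minimum side is max(13, 23) = 23.
Area = 23² = 529.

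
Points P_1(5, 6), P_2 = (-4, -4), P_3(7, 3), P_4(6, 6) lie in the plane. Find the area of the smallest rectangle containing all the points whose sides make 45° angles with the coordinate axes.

In coordinates u = x + y, v = x − y the rectangle is axis-aligned; the map (x,y)→(u,v) scales areas by 2.
u-values: 11, -8, 10, 12; range = 12 − (-8) = 20.
v-values: -1, 0, 4, 0; range = 4 − (-1) = 5.
Area = (20 × 5) / 2 = 50.

50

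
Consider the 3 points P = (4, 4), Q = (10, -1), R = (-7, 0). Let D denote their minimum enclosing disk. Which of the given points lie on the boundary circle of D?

Side lengths²: PQ² = 61, PR² = 137, QR² = 290.
Since QR² = 290 ≥ 137 + 61 = 198, the angle opposite QR is not acute, so the smallest enclosing circle has QR as diameter.
Centre = midpoint of QR = (1.5, -0.5), r² = 290/4 = 72.5.
The points at distance exactly r from the centre are Q, R — 2 points.

Q, R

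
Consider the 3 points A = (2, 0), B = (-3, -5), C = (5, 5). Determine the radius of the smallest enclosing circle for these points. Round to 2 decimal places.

6.40

Side lengths²: AB² = 50, AC² = 34, BC² = 164.
Since BC² = 164 ≥ 50 + 34 = 84, the angle opposite BC is not acute, so the smallest enclosing circle has BC as diameter.
Centre = midpoint of BC = (1, 0), r² = 164/4 = 41.
r = √41 ≈ 6.40.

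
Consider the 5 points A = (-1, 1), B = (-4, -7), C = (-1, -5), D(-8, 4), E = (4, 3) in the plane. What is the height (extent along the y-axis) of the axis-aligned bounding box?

11

max y = 4, min y = -7, so height = 11.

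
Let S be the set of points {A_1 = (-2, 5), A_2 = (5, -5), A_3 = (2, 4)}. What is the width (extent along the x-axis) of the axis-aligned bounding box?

7

max x = 5, min x = -2, so width = 7.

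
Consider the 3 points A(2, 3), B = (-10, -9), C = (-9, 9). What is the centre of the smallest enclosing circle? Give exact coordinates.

(-233/34, -5/34)

Side lengths²: AB² = 288, AC² = 157, BC² = 325.
Since BC² = 325 < 288 + 157 = 445, the triangle is acute, so the smallest enclosing circle is the circumcircle.
Circumcentre = (-233/34, -5/34), r² = 51025/578.
Centre = (-233/34, -5/34).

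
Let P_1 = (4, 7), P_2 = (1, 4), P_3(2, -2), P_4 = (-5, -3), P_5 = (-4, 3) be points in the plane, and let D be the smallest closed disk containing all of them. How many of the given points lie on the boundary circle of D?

2

The minimum enclosing circle of a finite set is fixed by two of the points (as a diameter) or three (as a circumcircle).
The farthest pair is P_1–P_4 with squared distance 181. The circle on this segment as diameter has centre (-0.5, 2) and r² = 181/4 = 45.25.
Check P_2: distance² to centre = 6.25 ≤ 45.25, so it lies inside.
All remaining points lie in this disk, and no smaller disk contains both endpoints, so this is the minimum enclosing circle.
The points at distance exactly r from the centre are P_1, P_4 — 2 points.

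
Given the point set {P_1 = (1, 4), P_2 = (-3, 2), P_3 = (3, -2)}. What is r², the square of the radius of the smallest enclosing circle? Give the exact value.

650/49

Side lengths²: P_1P_2² = 20, P_1P_3² = 40, P_2P_3² = 52.
Since P_2P_3² = 52 < 40 + 20 = 60, the triangle is acute, so the smallest enclosing circle is the circumcircle.
Circumcentre = (2/7, 3/7), r² = 650/49.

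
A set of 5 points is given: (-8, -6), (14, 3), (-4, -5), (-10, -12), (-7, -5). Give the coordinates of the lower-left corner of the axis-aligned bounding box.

x-range [-10, 14], y-range [-12, 3].
The lower-left corner is (-10, -12).

(-10, -12)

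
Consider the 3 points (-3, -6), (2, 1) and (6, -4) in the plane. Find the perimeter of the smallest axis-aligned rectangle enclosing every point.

Width = max x − min x = 6 − (-3) = 9.
Height = max y − min y = 1 − (-6) = 7.
Perimeter = 2(9 + 7) = 32.

32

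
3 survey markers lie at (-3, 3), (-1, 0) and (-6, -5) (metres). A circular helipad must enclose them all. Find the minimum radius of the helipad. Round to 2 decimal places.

Call the three points A, B, C in the order given.
Side lengths²: AB² = 13, AC² = 73, BC² = 50.
Since AC² = 73 ≥ 50 + 13 = 63, the angle opposite AC is not acute, so the smallest enclosing circle has AC as diameter.
Centre = midpoint of AC = (-4.5, -1), r² = 73/4 = 18.25.
r = √(18.25) ≈ 4.27.

4.27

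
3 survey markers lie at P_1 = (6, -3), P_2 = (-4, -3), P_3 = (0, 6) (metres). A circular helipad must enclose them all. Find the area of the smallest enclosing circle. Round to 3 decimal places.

Side lengths²: P_1P_2² = 100, P_1P_3² = 117, P_2P_3² = 97.
Since P_1P_3² = 117 < 100 + 97 = 197, the triangle is acute, so the smallest enclosing circle is the circumcircle.
Circumcentre = (1, 1/6), r² = 1261/36.
Area = π·r² = π·1261/36 ≈ 110.043.

110.043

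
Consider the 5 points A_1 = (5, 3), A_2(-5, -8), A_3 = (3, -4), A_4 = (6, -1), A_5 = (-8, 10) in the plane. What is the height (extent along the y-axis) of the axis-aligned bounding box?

18

max y = 10, min y = -8, so height = 18.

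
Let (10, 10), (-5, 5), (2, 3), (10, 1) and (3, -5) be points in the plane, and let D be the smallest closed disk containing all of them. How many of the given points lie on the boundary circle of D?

3

A smallest enclosing disk is always determined by at most three of the input points on its boundary.
The minimum enclosing circle is determined by three boundary points: (10, 10), (-5, 5), (3, -5).
Their circumcentre is (71/19, 72/19) with r² = 28085/361.
The farthest remaining point (10, 1) is at distance² 16970/361 ≤ 28085/361.
The points at distance exactly r from the centre are (10, 10), (-5, 5), (3, -5) — 3 points.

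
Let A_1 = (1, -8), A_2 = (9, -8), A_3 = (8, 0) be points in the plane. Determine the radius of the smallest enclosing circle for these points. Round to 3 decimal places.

5.356

Side lengths²: A_1A_2² = 64, A_1A_3² = 113, A_2A_3² = 65.
Since A_1A_3² = 113 < 65 + 64 = 129, the triangle is acute, so the smallest enclosing circle is the circumcircle.
Circumcentre = (5, -4.4375), r² = 28.69140625.
r = √(28.69140625) ≈ 5.356.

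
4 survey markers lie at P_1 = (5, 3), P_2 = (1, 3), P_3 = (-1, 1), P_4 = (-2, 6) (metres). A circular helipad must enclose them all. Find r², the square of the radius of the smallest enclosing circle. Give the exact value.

By Welzl's lemma the MEC is supported by two points (diametrically opposite) or three points (on a circumcircle).
The minimum enclosing circle is determined by three boundary points: P_1, P_3, P_4.
Their circumcentre is (1.3125, 4.0625) with r² = 14.7265625.
The farthest remaining point P_2 is at distance² 1.2265625 ≤ 14.7265625.

14.7265625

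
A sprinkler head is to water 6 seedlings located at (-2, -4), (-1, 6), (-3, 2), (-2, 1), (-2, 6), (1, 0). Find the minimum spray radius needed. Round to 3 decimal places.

5.025

The farthest pair is (-2, -4)–(-1, 6) with squared distance 101. The circle on this segment as diameter has centre (-1.5, 1) and r² = 101/4 = 25.25.
Check (-3, 2): distance² to centre = 3.25 ≤ 25.25, so it lies inside.
All remaining points lie in this disk, and no smaller disk contains both endpoints, so this is the minimum enclosing circle.
r = √(25.25) ≈ 5.025.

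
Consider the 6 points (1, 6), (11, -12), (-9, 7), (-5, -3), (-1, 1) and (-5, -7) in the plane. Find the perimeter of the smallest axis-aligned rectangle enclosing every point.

78

Width = max x − min x = 11 − (-9) = 20.
Height = max y − min y = 7 − (-12) = 19.
Perimeter = 2(20 + 19) = 78.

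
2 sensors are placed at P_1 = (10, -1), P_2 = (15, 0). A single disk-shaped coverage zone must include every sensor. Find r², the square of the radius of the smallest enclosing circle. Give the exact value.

The smallest circle enclosing two points has them as diameter endpoints.
Centre = midpoint = (12.5, -0.5); r² = |P_1P_2|²/4 = 26/4 = 6.5.

6.5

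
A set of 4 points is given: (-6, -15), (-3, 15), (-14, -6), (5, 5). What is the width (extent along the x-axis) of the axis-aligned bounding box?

19

max x = 5, min x = -14, so width = 19.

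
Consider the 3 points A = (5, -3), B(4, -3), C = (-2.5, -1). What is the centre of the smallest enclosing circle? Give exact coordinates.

Side lengths²: AB² = 1, AC² = 60.25, BC² = 46.25.
Since AC² = 60.25 ≥ 46.25 + 1 = 47.25, the angle opposite AC is not acute, so the smallest enclosing circle has AC as diameter.
Centre = midpoint of AC = (1.25, -2), r² = 60.25/4 = 15.0625.
Centre = (1.25, -2).

(1.25, -2)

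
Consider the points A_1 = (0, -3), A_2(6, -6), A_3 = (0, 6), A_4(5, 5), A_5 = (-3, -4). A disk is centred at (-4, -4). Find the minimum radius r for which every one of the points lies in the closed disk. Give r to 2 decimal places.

12.73

The required radius is the distance from (-4, -4) to the farthest point.
Squared distances: 17, 104, 116, 162, 1.
Maximum is 162, attained at A_4.
r = √162 ≈ 12.73.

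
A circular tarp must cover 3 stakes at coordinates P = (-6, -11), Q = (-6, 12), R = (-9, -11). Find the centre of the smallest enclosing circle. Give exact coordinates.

(-7.5, 0.5)

Side lengths²: PQ² = 529, PR² = 9, QR² = 538.
Since QR² = 538 ≥ 529 + 9 = 538, the angle opposite QR is not acute, so the smallest enclosing circle has QR as diameter.
Centre = midpoint of QR = (-7.5, 0.5), r² = 538/4 = 134.5.
Centre = (-7.5, 0.5).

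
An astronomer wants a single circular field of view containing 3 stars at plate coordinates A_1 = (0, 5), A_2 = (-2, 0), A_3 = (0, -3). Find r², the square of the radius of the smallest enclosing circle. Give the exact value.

16

Side lengths²: A_1A_2² = 29, A_1A_3² = 64, A_2A_3² = 13.
Since A_1A_3² = 64 ≥ 29 + 13 = 42, the angle opposite A_1A_3 is not acute, so the smallest enclosing circle has A_1A_3 as diameter.
Centre = midpoint of A_1A_3 = (0, 1), r² = 64/4 = 16.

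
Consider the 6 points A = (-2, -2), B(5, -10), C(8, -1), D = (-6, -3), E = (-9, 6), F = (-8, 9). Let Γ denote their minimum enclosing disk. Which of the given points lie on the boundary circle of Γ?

B, F

The minimum enclosing circle of a finite set is fixed by two of the points (as a diameter) or three (as a circumcircle).
The farthest pair is B–F with squared distance 530. The circle on this segment as diameter has centre (-1.5, -0.5) and r² = 530/4 = 132.5.
Check A: distance² to centre = 2.5 ≤ 132.5, so it lies inside.
All remaining points lie in this disk, and no smaller disk contains both endpoints, so this is the minimum enclosing circle.
The points at distance exactly r from the centre are B, F — 2 points.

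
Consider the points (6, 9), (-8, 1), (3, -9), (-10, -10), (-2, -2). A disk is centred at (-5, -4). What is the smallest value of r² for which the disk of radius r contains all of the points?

290

The required radius is the distance from (-5, -4) to the farthest point.
Squared distances: 290, 34, 89, 61, 13.
Maximum is 290, attained at (6, 9).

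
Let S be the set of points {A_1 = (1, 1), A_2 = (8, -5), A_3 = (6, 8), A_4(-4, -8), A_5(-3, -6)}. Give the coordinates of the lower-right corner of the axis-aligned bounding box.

(8, -8)

x-range [-4, 8], y-range [-8, 8].
The lower-right corner is (8, -8).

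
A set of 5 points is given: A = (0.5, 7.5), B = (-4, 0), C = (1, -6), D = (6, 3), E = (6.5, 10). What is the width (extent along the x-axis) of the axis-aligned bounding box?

10.5

max x = 6.5, min x = -4, so width = 10.5.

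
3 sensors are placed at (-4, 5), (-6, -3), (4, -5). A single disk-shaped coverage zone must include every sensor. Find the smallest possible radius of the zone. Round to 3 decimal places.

6.410

Call the three points A, B, C in the order given.
Side lengths²: AB² = 68, AC² = 164, BC² = 104.
Since AC² = 164 < 104 + 68 = 172, the triangle is acute, so the smallest enclosing circle is the circumcircle.
Circumcentre = (-5/21, -4/21), r² = 18122/441.
r = √(18122/441) ≈ 6.410.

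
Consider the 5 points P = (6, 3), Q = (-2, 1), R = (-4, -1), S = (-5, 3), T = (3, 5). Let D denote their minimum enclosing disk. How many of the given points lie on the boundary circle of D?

A smallest enclosing disk is always determined by at most three of the input points on its boundary.
The minimum enclosing circle is determined by three boundary points: P, R, S.
Their circumcentre is (0.5, 2.25) with r² = 30.8125.
The farthest remaining point T is at distance² 13.8125 ≤ 30.8125.
The points at distance exactly r from the centre are P, R, S — 3 points.

3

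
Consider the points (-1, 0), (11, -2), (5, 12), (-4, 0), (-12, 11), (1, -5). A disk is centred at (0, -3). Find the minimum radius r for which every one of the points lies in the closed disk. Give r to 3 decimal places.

18.439

The required radius is the distance from (0, -3) to the farthest point.
Squared distances: 10, 122, 250, 25, 340, 5.
Maximum is 340, attained at (-12, 11).
r = √340 ≈ 18.439.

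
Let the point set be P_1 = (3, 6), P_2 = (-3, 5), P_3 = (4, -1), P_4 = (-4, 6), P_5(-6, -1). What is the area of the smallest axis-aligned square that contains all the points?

The bounding box has width 10 and height 7.
An axis-aligned square enclosing the set must have side ≥ max(width, height).
So the minimum side is max(10, 7) = 10.
Area = 10² = 100.

100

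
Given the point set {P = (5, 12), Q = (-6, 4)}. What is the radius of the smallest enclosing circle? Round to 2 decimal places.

The smallest circle enclosing two points has them as diameter endpoints.
Centre = midpoint = (-0.5, 8); r² = |PQ|²/4 = 185/4 = 46.25.
r = √(46.25) ≈ 6.80.

6.80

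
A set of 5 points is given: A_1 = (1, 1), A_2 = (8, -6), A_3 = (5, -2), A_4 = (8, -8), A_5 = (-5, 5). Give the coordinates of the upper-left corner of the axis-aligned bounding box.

x-range [-5, 8], y-range [-8, 5].
The upper-left corner is (-5, 5).

(-5, 5)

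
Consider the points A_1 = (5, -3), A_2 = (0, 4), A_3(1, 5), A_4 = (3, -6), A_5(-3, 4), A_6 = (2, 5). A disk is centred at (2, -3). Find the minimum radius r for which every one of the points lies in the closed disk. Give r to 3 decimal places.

The required radius is the distance from (2, -3) to the farthest point.
Squared distances: 9, 53, 65, 10, 74, 64.
Maximum is 74, attained at A_5.
r = √74 ≈ 8.602.

8.602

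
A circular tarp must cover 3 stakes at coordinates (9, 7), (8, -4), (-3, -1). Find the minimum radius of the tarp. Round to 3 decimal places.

7.324

Call the three points A, B, C in the order given.
Side lengths²: AB² = 122, AC² = 208, BC² = 130.
Since AC² = 208 < 130 + 122 = 252, the triangle is acute, so the smallest enclosing circle is the circumcircle.
Circumcentre = (115/31, 60/31), r² = 51545/961.
r = √(51545/961) ≈ 7.324.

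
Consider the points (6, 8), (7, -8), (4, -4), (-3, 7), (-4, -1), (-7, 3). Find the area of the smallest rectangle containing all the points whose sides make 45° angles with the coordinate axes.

237.5

In coordinates u = x + y, v = x − y the rectangle is axis-aligned; the map (x,y)→(u,v) scales areas by 2.
u-values: 14, -1, 0, 4, -5, -4; range = 14 − (-5) = 19.
v-values: -2, 15, 8, -10, -3, -10; range = 15 − (-10) = 25.
Area = (19 × 25) / 2 = 237.5.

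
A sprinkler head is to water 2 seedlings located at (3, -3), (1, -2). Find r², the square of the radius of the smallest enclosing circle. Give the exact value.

The smallest circle enclosing two points has them as diameter endpoints.
Centre = midpoint = (2, -2.5); r² = |(3, -3)−(1, -2)|²/4 = 5/4 = 1.25.

1.25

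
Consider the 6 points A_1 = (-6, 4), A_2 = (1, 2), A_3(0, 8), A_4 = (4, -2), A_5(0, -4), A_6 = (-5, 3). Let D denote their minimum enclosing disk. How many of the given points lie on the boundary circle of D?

The minimum enclosing circle of a finite set is fixed by two of the points (as a diameter) or three (as a circumcircle).
The minimum enclosing circle is determined by three boundary points: A_1, A_3, A_5.
Their circumcentre is (-1/3, 2) with r² = 325/9.
The farthest remaining point A_4 is at distance² 313/9 ≤ 325/9.
The points at distance exactly r from the centre are A_1, A_3, A_5 — 3 points.

3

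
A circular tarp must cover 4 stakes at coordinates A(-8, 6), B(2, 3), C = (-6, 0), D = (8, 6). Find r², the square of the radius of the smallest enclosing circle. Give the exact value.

580/9

The minimum enclosing circle is determined by three boundary points: A, C, D.
Their circumcentre is (0, 16/3) with r² = 580/9.
The farthest remaining point B is at distance² 85/9 ≤ 580/9.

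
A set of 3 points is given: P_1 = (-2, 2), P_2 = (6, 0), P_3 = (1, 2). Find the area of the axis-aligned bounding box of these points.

16

x ranges over [-2, 6], width 8.
y ranges over [0, 2], height 2.
Area = 8 × 2 = 16.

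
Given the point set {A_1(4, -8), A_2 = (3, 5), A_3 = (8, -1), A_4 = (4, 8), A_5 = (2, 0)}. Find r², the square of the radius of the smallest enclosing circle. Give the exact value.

The minimum enclosing circle of a finite set is fixed by two of the points (as a diameter) or three (as a circumcircle).
The farthest pair is A_1–A_4 with squared distance 256. The circle on this segment as diameter has centre (4, 0) and r² = 256/4 = 64.
Check A_2: distance² to centre = 26 ≤ 64, so it lies inside.
All remaining points lie in this disk, and no smaller disk contains both endpoints, so this is the minimum enclosing circle.

64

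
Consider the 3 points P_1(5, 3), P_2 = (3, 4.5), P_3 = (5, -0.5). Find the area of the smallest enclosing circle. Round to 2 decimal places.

Side lengths²: P_1P_2² = 6.25, P_1P_3² = 12.25, P_2P_3² = 29.
Since P_2P_3² = 29 ≥ 12.25 + 6.25 = 18.5, the angle opposite P_2P_3 is not acute, so the smallest enclosing circle has P_2P_3 as diameter.
Centre = midpoint of P_2P_3 = (4, 2), r² = 29/4 = 7.25.
Area = π·r² = π·7.25 ≈ 22.78.

22.78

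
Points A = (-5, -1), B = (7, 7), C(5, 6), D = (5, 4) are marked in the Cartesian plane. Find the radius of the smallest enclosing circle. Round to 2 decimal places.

The minimum enclosing circle of a finite set is fixed by two of the points (as a diameter) or three (as a circumcircle).
The farthest pair is A–B with squared distance 208. The circle on this segment as diameter has centre (1, 3) and r² = 208/4 = 52.
Check C: distance² to centre = 25 ≤ 52, so it lies inside.
All remaining points lie in this disk, and no smaller disk contains both endpoints, so this is the minimum enclosing circle.
r = √52 ≈ 7.21.

7.21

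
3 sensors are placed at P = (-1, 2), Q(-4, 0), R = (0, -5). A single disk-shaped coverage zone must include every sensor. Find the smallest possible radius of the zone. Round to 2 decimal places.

Side lengths²: PQ² = 13, PR² = 50, QR² = 41.
Since PR² = 50 < 41 + 13 = 54, the triangle is acute, so the smallest enclosing circle is the circumcircle.
Circumcentre = (-37/46, -71/46), r² = 13325/1058.
r = √(13325/1058) ≈ 3.55.

3.55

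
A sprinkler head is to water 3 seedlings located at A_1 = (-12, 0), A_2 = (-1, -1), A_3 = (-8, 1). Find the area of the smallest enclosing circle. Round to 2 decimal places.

Side lengths²: A_1A_2² = 122, A_1A_3² = 17, A_2A_3² = 53.
Since A_1A_2² = 122 ≥ 53 + 17 = 70, the angle opposite A_1A_2 is not acute, so the smallest enclosing circle has A_1A_2 as diameter.
Centre = midpoint of A_1A_2 = (-6.5, -0.5), r² = 122/4 = 30.5.
Area = π·r² = π·30.5 ≈ 95.82.

95.82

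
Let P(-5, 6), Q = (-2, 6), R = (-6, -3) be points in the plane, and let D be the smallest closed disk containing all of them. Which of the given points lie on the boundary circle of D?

Side lengths²: PQ² = 9, PR² = 82, QR² = 97.
Since QR² = 97 ≥ 82 + 9 = 91, the angle opposite QR is not acute, so the smallest enclosing circle has QR as diameter.
Centre = midpoint of QR = (-4, 1.5), r² = 97/4 = 24.25.
The points at distance exactly r from the centre are Q, R — 2 points.

Q, R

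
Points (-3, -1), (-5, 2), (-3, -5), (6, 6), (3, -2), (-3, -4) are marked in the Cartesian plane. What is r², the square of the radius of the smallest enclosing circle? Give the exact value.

A smallest enclosing disk is always determined by at most three of the input points on its boundary.
The farthest pair is (-3, -5)–(6, 6) with squared distance 202. The circle on this segment as diameter has centre (1.5, 0.5) and r² = 202/4 = 50.5.
Check (-3, -1): distance² to centre = 22.5 ≤ 50.5, so it lies inside.
All remaining points lie in this disk, and no smaller disk contains both endpoints, so this is the minimum enclosing circle.

50.5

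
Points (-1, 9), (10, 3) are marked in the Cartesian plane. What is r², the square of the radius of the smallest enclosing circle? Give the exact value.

39.25

The smallest circle enclosing two points has them as diameter endpoints.
Centre = midpoint = (4.5, 6); r² = |(-1, 9)−(10, 3)|²/4 = 157/4 = 39.25.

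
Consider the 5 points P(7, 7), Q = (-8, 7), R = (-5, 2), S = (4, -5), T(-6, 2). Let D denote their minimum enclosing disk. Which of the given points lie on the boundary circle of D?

P, Q, S

The minimum enclosing circle of a finite set is fixed by two of the points (as a diameter) or three (as a circumcircle).
The minimum enclosing circle is determined by three boundary points: P, Q, S.
Their circumcentre is (-0.5, 2.5) with r² = 76.5.
The farthest remaining point T is at distance² 30.5 ≤ 76.5.
The points at distance exactly r from the centre are P, Q, S — 3 points.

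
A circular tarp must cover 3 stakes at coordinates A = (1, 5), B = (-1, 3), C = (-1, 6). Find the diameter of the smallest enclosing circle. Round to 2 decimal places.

3.16

Side lengths²: AB² = 8, AC² = 5, BC² = 9.
Since BC² = 9 < 8 + 5 = 13, the triangle is acute, so the smallest enclosing circle is the circumcircle.
Circumcentre = (-0.5, 4.5), r² = 2.5.
Diameter = 2r = 2√(2.5) ≈ 3.16.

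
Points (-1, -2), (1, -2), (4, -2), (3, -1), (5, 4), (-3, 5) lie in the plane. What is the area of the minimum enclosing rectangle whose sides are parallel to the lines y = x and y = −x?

In coordinates u = x + y, v = x − y the rectangle is axis-aligned; the map (x,y)→(u,v) scales areas by 2.
u-values: -3, -1, 2, 2, 9, 2; range = 9 − (-3) = 12.
v-values: 1, 3, 6, 4, 1, -8; range = 6 − (-8) = 14.
Area = (12 × 14) / 2 = 84.

84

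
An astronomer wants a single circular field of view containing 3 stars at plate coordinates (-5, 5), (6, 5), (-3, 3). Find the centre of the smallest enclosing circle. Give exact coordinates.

(0.5, 5)

Call the three points A, B, C in the order given.
Side lengths²: AB² = 121, AC² = 8, BC² = 85.
Since AB² = 121 ≥ 85 + 8 = 93, the angle opposite AB is not acute, so the smallest enclosing circle has AB as diameter.
Centre = midpoint of AB = (0.5, 5), r² = 121/4 = 30.25.
Centre = (0.5, 5).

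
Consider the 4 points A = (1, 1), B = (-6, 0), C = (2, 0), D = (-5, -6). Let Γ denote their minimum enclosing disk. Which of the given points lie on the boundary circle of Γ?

B, C, D

The minimum enclosing circle of a finite set is fixed by two of the points (as a diameter) or three (as a circumcircle).
The minimum enclosing circle is determined by three boundary points: B, C, D.
Their circumcentre is (-2, -29/12) with r² = 3145/144.
The farthest remaining point A is at distance² 2977/144 ≤ 3145/144.
The points at distance exactly r from the centre are B, C, D — 3 points.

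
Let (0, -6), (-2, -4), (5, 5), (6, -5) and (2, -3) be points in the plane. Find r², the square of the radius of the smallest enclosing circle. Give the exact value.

36.5

The minimum enclosing circle of a finite set is fixed by two of the points (as a diameter) or three (as a circumcircle).
The farthest pair is (0, -6)–(5, 5) with squared distance 146. The circle on this segment as diameter has centre (2.5, -0.5) and r² = 146/4 = 36.5.
Check (-2, -4): distance² to centre = 32.5 ≤ 36.5, so it lies inside.
All remaining points lie in this disk, and no smaller disk contains both endpoints, so this is the minimum enclosing circle.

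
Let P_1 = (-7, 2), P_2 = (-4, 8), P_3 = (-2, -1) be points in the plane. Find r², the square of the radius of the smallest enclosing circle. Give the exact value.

Side lengths²: P_1P_2² = 45, P_1P_3² = 34, P_2P_3² = 85.
Since P_2P_3² = 85 ≥ 45 + 34 = 79, the angle opposite P_2P_3 is not acute, so the smallest enclosing circle has P_2P_3 as diameter.
Centre = midpoint of P_2P_3 = (-3, 3.5), r² = 85/4 = 21.25.

21.25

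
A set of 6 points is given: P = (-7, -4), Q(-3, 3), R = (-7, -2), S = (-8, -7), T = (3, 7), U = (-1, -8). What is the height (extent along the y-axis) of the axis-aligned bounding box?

15

max y = 7, min y = -8, so height = 15.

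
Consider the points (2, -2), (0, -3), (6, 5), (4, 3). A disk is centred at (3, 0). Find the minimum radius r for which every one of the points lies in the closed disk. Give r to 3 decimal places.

The required radius is the distance from (3, 0) to the farthest point.
Squared distances: 5, 18, 34, 10.
Maximum is 34, attained at (6, 5).
r = √34 ≈ 5.831.

5.831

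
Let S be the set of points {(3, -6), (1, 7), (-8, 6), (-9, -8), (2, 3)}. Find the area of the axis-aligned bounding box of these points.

x ranges over [-9, 3], width 12.
y ranges over [-8, 7], height 15.
Area = 12 × 15 = 180.

180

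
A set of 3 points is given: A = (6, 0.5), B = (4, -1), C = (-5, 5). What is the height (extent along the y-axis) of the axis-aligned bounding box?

max y = 5, min y = -1, so height = 6.

6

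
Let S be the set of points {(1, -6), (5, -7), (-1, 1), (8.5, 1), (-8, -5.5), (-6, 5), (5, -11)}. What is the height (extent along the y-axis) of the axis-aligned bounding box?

max y = 5, min y = -11, so height = 16.

16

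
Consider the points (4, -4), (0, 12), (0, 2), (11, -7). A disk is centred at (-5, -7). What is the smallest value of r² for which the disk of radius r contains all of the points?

The required radius is the distance from (-5, -7) to the farthest point.
Squared distances: 90, 386, 106, 256.
Maximum is 386, attained at (0, 12).

386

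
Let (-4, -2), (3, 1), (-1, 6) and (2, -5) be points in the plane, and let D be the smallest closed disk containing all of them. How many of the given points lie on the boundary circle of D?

The farthest pair is (-1, 6)–(2, -5) with squared distance 130. The circle on this segment as diameter has centre (0.5, 0.5) and r² = 130/4 = 32.5.
Check (-4, -2): distance² to centre = 26.5 ≤ 32.5, so it lies inside.
All remaining points lie in this disk, and no smaller disk contains both endpoints, so this is the minimum enclosing circle.
The points at distance exactly r from the centre are (-1, 6), (2, -5) — 2 points.

2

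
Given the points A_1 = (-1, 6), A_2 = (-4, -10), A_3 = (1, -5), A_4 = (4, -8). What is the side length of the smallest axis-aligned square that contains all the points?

The bounding box has width 8 and height 16.
An axis-aligned square enclosing the set must have side ≥ max(width, height).
So the minimum side is max(8, 16) = 16.

16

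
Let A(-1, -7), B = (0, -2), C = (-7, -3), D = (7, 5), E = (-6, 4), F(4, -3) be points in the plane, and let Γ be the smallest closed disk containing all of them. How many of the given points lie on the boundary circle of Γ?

3

The farthest pair is C–D with squared distance 260. The circle on this segment as diameter has centre (0, 1) and r² = 260/4 = 65.
Check A: distance² to centre = 65 ≤ 65, so it lies inside.
All remaining points lie in this disk, and no smaller disk contains both endpoints, so this is the minimum enclosing circle.
The points at distance exactly r from the centre are A, C, D — 3 points.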